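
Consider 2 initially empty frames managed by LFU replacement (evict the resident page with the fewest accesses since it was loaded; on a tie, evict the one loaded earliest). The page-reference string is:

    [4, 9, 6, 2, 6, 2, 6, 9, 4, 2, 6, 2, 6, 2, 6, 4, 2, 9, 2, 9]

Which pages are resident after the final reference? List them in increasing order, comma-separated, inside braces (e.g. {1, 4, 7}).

{6, 9}

4 -> fault, frames [4]
9 -> fault, frames [4, 9]
6 -> fault, evict 4, frames [9, 6]
2 -> fault, evict 9, frames [6, 2]
6 -> hit
2 -> hit
6 -> hit
9 -> fault, evict 2, frames [6, 9]
4 -> fault, evict 9, frames [6, 4]
2 -> fault, evict 4, frames [6, 2]
6 -> hit
2 -> hit
6 -> hit
2 -> hit
6 -> hit
4 -> fault, evict 2, frames [6, 4]
2 -> fault, evict 4, frames [6, 2]
9 -> fault, evict 2, frames [6, 9]
2 -> fault, evict 9, frames [6, 2]
9 -> fault, evict 2, frames [6, 9]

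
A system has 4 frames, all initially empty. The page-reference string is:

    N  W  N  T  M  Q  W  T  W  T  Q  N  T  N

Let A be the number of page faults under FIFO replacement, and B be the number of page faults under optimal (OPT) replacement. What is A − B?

1

Under FIFO: F F . F F F . . . . . F . . → 6 faults.
Under OPT: F F . F F F . . . . . . . . → 5 faults.
A − B = 6 − 5 = 1.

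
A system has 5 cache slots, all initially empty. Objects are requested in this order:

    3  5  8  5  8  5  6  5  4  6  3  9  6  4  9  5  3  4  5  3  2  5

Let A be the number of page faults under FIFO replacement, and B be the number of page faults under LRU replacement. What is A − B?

2

Under FIFO: F F F . . . F . F . . F . . . . F . F . F . → 9 faults.
Under LRU: F F F . . . F . F . . F . . . . . . . . F . → 7 faults.
A − B = 9 − 7 = 2.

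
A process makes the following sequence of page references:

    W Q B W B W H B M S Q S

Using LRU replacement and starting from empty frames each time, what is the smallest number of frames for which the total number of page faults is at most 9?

f=1: 12 faults
f=2: 9 faults
f=3: 7 faults
f=4: 7 faults
f=5: 7 faults
f=6: 6 faults
Smallest f with faults ≤ 9 is 2.

2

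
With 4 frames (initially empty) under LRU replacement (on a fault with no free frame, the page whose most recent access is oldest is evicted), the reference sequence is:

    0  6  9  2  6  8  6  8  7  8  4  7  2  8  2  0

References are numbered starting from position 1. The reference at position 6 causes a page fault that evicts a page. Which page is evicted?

0

pos 1: 0 -> miss, frames (0)
pos 2: 6 -> miss, frames (0 6)
pos 3: 9 -> miss, frames (0 6 9)
pos 4: 2 -> miss, frames (0 6 9 2)
pos 5: 6 -> hit
pos 6: 8 -> miss, evict 0, frames (9 2 6 8)
At position 6, page 0 is evicted.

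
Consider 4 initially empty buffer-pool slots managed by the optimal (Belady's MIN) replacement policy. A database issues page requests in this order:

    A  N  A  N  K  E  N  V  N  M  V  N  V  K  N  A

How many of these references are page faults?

A: miss, frames (A)
N: miss, frames (A N)
A: hit
N: hit
K: miss, frames (A N K)
E: miss, frames (A N K E)
N: hit
V: miss, evict E, frames (A N K V)
N: hit
M: miss, evict A, frames (N K V M)
V: hit
N: hit
V: hit
K: hit
N: hit
A: miss, evict M, frames (N K V A)
Page faults: 7.

7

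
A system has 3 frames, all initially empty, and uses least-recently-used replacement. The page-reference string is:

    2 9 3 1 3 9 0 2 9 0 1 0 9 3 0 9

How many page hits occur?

2 → miss, frames {2}
9 → miss, frames {2,9}
3 → miss, frames {2,9,3}
1 → miss, evict 2, frames {9,3,1}
3 → hit
9 → hit
0 → miss, evict 1, frames {3,9,0}
2 → miss, evict 3, frames {9,0,2}
9 → hit
0 → hit
1 → miss, evict 2, frames {9,0,1}
0 → hit
9 → hit
3 → miss, evict 1, frames {0,9,3}
0 → hit
9 → hit
Hits: 8.

8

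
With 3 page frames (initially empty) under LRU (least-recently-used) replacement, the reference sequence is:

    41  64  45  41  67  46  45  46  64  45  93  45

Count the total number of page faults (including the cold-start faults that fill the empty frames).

8

41 → miss, frames (41)
64 → miss, frames (41 64)
45 → miss, frames (41 64 45)
41 → hit
67 → miss, evict 64, frames (45 41 67)
46 → miss, evict 45, frames (41 67 46)
45 → miss, evict 41, frames (67 46 45)
46 → hit
64 → miss, evict 67, frames (45 46 64)
45 → hit
93 → miss, evict 46, frames (64 45 93)
45 → hit
Page faults: 8.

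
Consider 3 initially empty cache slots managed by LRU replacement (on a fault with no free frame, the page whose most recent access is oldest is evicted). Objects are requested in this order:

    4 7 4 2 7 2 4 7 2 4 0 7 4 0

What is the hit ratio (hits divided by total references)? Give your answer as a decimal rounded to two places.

4: miss, frames (4)
7: miss, frames (4 7)
4: hit
2: miss, frames (7 4 2)
7: hit
2: hit
4: hit
7: hit
2: hit
4: hit
0: miss, evict 7, frames (2 4 0)
7: miss, evict 2, frames (4 0 7)
4: hit
0: hit
Hits: 9 of 14 references → 9/14 = 0.6429.

0.64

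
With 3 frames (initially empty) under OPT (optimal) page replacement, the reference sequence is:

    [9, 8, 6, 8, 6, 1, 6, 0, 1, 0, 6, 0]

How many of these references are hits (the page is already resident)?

9 → fault, frames [9]
8 → fault, frames [9, 8]
6 → fault, frames [9, 8, 6]
8 → hit
6 → hit
1 → fault, evict 8, frames [9, 6, 1]
6 → hit
0 → fault, evict 9, frames [6, 1, 0]
1 → hit
0 → hit
6 → hit
0 → hit
Hits: 7.

7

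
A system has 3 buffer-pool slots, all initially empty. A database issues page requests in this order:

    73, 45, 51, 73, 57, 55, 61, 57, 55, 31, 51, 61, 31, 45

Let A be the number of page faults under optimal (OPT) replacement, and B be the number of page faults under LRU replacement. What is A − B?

-1

Under OPT: F F F . F F F . . F F . . F → 9 faults.
Under LRU: F F F . F F F . . F F F . F → 10 faults.
A − B = 9 − 10 = -1.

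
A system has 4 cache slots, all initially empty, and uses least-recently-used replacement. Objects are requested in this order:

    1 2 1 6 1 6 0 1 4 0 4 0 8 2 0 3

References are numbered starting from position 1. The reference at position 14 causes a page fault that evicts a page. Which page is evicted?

1

pos 1: 1: fault, frames [1]
pos 2: 2: fault, frames [1, 2]
pos 3: 1: hit
pos 4: 6: fault, frames [2, 1, 6]
pos 5: 1: hit
pos 6: 6: hit
pos 7: 0: fault, frames [2, 1, 6, 0]
pos 8: 1: hit
pos 9: 4: fault, evict 2, frames [6, 0, 1, 4]
pos 10: 0: hit
pos 11: 4: hit
pos 12: 0: hit
pos 13: 8: fault, evict 6, frames [1, 4, 0, 8]
pos 14: 2: fault, evict 1, frames [4, 0, 8, 2]
At position 14, page 1 is evicted.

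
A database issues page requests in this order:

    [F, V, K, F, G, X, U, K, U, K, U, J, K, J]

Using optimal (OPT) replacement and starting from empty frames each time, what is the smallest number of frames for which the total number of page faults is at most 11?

2

f=1: 14 faults
f=2: 7 faults
f=3: 7 faults
f=4: 7 faults
f=5: 7 faults
f=6: 7 faults
f=7: 7 faults
Smallest f with faults ≤ 11 is 2.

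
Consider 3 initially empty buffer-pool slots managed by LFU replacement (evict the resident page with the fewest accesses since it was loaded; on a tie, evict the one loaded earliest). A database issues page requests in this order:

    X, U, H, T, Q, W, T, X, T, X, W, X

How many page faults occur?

X: fault, frames [X]
U: fault, frames [X, U]
H: fault, frames [X, U, H]
T: fault, evict X, frames [U, H, T]
Q: fault, evict U, frames [H, T, Q]
W: fault, evict H, frames [T, Q, W]
T: hit
X: fault, evict Q, frames [T, W, X]
T: hit
X: hit
W: hit
X: hit
Page faults: 7.

7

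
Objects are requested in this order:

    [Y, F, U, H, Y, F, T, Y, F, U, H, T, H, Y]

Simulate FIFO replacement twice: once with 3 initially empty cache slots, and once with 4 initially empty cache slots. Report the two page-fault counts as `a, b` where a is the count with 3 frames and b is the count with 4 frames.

10, 11

3 frames: F F F F F F F . . F F . . F → 10 faults.
4 frames: F F F F . . F F F F F F . F → 11 faults.
11 > 10: adding a frame increased faults — Belady's anomaly.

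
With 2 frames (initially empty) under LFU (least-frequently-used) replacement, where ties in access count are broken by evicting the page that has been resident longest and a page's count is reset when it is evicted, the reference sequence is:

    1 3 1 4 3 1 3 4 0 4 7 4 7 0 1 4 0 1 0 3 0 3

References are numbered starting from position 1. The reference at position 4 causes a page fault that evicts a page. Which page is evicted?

3

pos 1: 1 → fault, frames [1]
pos 2: 3 → fault, frames [1, 3]
pos 3: 1 → hit
pos 4: 4 → fault, evict 3, frames [1, 4]
At position 4, page 3 is evicted.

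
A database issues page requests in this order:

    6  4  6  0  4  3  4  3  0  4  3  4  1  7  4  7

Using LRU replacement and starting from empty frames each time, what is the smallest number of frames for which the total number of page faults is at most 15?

2

f=1: 16 faults
f=2: 11 faults
f=3: 6 faults
f=4: 6 faults
f=5: 6 faults
f=6: 6 faults
Smallest f with faults ≤ 15 is 2.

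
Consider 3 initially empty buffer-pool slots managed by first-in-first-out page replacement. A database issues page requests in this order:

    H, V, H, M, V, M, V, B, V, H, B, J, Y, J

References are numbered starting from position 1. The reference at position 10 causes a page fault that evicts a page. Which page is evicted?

pos 1: H -> miss, frames [H]
pos 2: V -> miss, frames [H, V]
pos 3: H -> hit
pos 4: M -> miss, frames [H, V, M]
pos 5: V -> hit
pos 6: M -> hit
pos 7: V -> hit
pos 8: B -> miss, evict H, frames [V, M, B]
pos 9: V -> hit
pos 10: H -> miss, evict V, frames [M, B, H]
At position 10, page V is evicted.

V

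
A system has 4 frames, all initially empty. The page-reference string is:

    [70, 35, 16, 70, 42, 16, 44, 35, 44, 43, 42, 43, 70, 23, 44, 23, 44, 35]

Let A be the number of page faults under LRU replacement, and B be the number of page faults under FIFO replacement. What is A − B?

Under LRU: F F F . F . F F . F F . F F F . . F → 12 faults.
Under FIFO: F F F . F . F . . F . . F F . . . F → 9 faults.
A − B = 12 − 9 = 3.

3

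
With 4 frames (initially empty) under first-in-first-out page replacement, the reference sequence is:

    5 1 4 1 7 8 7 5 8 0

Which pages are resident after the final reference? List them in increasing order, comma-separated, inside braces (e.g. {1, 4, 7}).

5 -> fault, frames (5)
1 -> fault, frames (5 1)
4 -> fault, frames (5 1 4)
1 -> hit
7 -> fault, frames (5 1 4 7)
8 -> fault, evict 5, frames (1 4 7 8)
7 -> hit
5 -> fault, evict 1, frames (4 7 8 5)
8 -> hit
0 -> fault, evict 4, frames (7 8 5 0)

{0, 5, 7, 8}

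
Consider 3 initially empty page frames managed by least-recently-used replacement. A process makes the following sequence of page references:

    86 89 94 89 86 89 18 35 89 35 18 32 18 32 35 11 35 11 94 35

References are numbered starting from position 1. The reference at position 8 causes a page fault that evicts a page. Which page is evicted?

pos 1: 86 -> fault, frames (86)
pos 2: 89 -> fault, frames (86 89)
pos 3: 94 -> fault, frames (86 89 94)
pos 4: 89 -> hit
pos 5: 86 -> hit
pos 6: 89 -> hit
pos 7: 18 -> fault, evict 94, frames (86 89 18)
pos 8: 35 -> fault, evict 86, frames (89 18 35)
At position 8, page 86 is evicted.

86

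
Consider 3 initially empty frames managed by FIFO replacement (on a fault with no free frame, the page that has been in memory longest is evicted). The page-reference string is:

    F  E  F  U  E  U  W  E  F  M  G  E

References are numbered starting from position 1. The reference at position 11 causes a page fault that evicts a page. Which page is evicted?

W

pos 1: F: fault, frames (F)
pos 2: E: fault, frames (F E)
pos 3: F: hit
pos 4: U: fault, frames (F E U)
pos 5: E: hit
pos 6: U: hit
pos 7: W: fault, evict F, frames (E U W)
pos 8: E: hit
pos 9: F: fault, evict E, frames (U W F)
pos 10: M: fault, evict U, frames (W F M)
pos 11: G: fault, evict W, frames (F M G)
At position 11, page W is evicted.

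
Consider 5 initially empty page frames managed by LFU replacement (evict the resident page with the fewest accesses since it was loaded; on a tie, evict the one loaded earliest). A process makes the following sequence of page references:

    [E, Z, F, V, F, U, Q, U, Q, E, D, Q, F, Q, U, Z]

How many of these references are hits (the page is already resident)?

E -> fault, frames (E)
Z -> fault, frames (E Z)
F -> fault, frames (E Z F)
V -> fault, frames (E Z F V)
F -> hit
U -> fault, frames (E Z F V U)
Q -> fault, evict E, frames (Z F V U Q)
U -> hit
Q -> hit
E -> fault, evict Z, frames (F V U Q E)
D -> fault, evict V, frames (F U Q E D)
Q -> hit
F -> hit
Q -> hit
U -> hit
Z -> fault, evict E, frames (F U Q D Z)
Hits: 7.

7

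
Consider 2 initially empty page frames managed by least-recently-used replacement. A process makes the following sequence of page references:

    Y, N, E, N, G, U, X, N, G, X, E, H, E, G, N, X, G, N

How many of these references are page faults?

16

Y: miss, frames (Y)
N: miss, frames (Y N)
E: miss, evict Y, frames (N E)
N: hit
G: miss, evict E, frames (N G)
U: miss, evict N, frames (G U)
X: miss, evict G, frames (U X)
N: miss, evict U, frames (X N)
G: miss, evict X, frames (N G)
X: miss, evict N, frames (G X)
E: miss, evict G, frames (X E)
H: miss, evict X, frames (E H)
E: hit
G: miss, evict H, frames (E G)
N: miss, evict E, frames (G N)
X: miss, evict G, frames (N X)
G: miss, evict N, frames (X G)
N: miss, evict X, frames (G N)
Page faults: 16.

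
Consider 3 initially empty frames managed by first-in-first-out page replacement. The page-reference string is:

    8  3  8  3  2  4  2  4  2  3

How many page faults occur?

8: miss, frames (8)
3: miss, frames (8 3)
8: hit
3: hit
2: miss, frames (8 3 2)
4: miss, evict 8, frames (3 2 4)
2: hit
4: hit
2: hit
3: hit
Page faults: 4.

4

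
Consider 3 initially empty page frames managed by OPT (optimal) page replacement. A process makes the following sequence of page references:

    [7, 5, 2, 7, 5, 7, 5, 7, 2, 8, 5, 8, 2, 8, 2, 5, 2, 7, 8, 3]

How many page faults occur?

7 -> fault, frames [7]
5 -> fault, frames [7, 5]
2 -> fault, frames [7, 5, 2]
7 -> hit
5 -> hit
7 -> hit
5 -> hit
7 -> hit
2 -> hit
8 -> fault, evict 7, frames [5, 2, 8]
5 -> hit
8 -> hit
2 -> hit
8 -> hit
2 -> hit
5 -> hit
2 -> hit
7 -> fault, evict 2, frames [5, 8, 7]
8 -> hit
3 -> fault, evict 7, frames [5, 8, 3]
Page faults: 6.

6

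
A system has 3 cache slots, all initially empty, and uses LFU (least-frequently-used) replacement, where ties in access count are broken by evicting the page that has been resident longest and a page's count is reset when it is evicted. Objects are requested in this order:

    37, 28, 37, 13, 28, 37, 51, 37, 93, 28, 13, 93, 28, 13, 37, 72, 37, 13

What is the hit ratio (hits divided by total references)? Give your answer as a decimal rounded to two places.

37 → miss, frames [37]
28 → miss, frames [37, 28]
37 → hit
13 → miss, frames [37, 28, 13]
28 → hit
37 → hit
51 → miss, evict 13, frames [37, 28, 51]
37 → hit
93 → miss, evict 51, frames [37, 28, 93]
28 → hit
13 → miss, evict 93, frames [37, 28, 13]
93 → miss, evict 13, frames [37, 28, 93]
28 → hit
13 → miss, evict 93, frames [37, 28, 13]
37 → hit
72 → miss, evict 13, frames [37, 28, 72]
37 → hit
13 → miss, evict 72, frames [37, 28, 13]
Hits: 8 of 18 references → 8/18 = 0.4444.

0.44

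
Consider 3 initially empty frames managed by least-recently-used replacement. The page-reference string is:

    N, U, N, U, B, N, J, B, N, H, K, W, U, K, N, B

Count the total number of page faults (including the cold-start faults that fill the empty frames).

10

N: miss, frames (N)
U: miss, frames (N U)
N: hit
U: hit
B: miss, frames (N U B)
N: hit
J: miss, evict U, frames (B N J)
B: hit
N: hit
H: miss, evict J, frames (B N H)
K: miss, evict B, frames (N H K)
W: miss, evict N, frames (H K W)
U: miss, evict H, frames (K W U)
K: hit
N: miss, evict W, frames (U K N)
B: miss, evict U, frames (K N B)
Page faults: 10.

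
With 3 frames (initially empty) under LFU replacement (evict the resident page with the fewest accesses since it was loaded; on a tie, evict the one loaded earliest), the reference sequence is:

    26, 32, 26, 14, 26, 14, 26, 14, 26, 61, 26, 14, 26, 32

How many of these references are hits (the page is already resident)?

9

26 -> miss, frames (26)
32 -> miss, frames (26 32)
26 -> hit
14 -> miss, frames (26 32 14)
26 -> hit
14 -> hit
26 -> hit
14 -> hit
26 -> hit
61 -> miss, evict 32, frames (26 14 61)
26 -> hit
14 -> hit
26 -> hit
32 -> miss, evict 61, frames (26 14 32)
Hits: 9.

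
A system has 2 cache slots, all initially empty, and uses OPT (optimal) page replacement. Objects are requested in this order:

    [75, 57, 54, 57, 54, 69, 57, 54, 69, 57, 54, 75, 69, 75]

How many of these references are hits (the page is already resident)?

75 → fault, frames {75}
57 → fault, frames {75,57}
54 → fault, evict 75, frames {57,54}
57 → hit
54 → hit
69 → fault, evict 54, frames {57,69}
57 → hit
54 → fault, evict 57, frames {69,54}
69 → hit
57 → fault, evict 69, frames {54,57}
54 → hit
75 → fault, evict 57, frames {54,75}
69 → fault, evict 54, frames {75,69}
75 → hit
Hits: 6.

6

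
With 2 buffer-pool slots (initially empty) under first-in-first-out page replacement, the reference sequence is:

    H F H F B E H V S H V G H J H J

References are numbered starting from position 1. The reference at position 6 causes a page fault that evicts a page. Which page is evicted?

pos 1: H -> fault, frames {H}
pos 2: F -> fault, frames {H,F}
pos 3: H -> hit
pos 4: F -> hit
pos 5: B -> fault, evict H, frames {F,B}
pos 6: E -> fault, evict F, frames {B,E}
At position 6, page F is evicted.

F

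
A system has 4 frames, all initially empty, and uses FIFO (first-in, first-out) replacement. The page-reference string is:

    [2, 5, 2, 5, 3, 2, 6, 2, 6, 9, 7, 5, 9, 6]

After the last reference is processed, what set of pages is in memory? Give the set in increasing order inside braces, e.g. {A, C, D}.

{5, 6, 7, 9}

2 → miss, frames {2}
5 → miss, frames {2,5}
2 → hit
5 → hit
3 → miss, frames {2,5,3}
2 → hit
6 → miss, frames {2,5,3,6}
2 → hit
6 → hit
9 → miss, evict 2, frames {5,3,6,9}
7 → miss, evict 5, frames {3,6,9,7}
5 → miss, evict 3, frames {6,9,7,5}
9 → hit
6 → hit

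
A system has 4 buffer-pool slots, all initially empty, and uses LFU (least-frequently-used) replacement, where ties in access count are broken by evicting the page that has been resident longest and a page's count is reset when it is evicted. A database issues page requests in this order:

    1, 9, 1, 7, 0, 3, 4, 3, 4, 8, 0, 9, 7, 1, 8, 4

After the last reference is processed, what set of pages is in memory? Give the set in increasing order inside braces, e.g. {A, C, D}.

1 -> miss, frames (1)
9 -> miss, frames (1 9)
1 -> hit
7 -> miss, frames (1 9 7)
0 -> miss, frames (1 9 7 0)
3 -> miss, evict 9, frames (1 7 0 3)
4 -> miss, evict 7, frames (1 0 3 4)
3 -> hit
4 -> hit
8 -> miss, evict 0, frames (1 3 4 8)
0 -> miss, evict 8, frames (1 3 4 0)
9 -> miss, evict 0, frames (1 3 4 9)
7 -> miss, evict 9, frames (1 3 4 7)
1 -> hit
8 -> miss, evict 7, frames (1 3 4 8)
4 -> hit

{1, 3, 4, 8}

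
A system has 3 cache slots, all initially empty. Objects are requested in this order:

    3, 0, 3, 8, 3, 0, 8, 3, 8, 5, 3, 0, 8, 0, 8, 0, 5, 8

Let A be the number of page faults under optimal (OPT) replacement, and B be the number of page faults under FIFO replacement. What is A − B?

Under OPT: F F . F . . . . . F . . F . . . . . → 5 faults.
Under FIFO: F F . F . . . . . F F F F . . . F . → 8 faults.
A − B = 5 − 8 = -3.

-3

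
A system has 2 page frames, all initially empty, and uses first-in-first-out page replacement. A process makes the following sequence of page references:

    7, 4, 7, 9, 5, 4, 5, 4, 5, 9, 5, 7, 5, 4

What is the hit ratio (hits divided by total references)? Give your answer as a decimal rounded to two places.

7: fault, frames {7}
4: fault, frames {7,4}
7: hit
9: fault, evict 7, frames {4,9}
5: fault, evict 4, frames {9,5}
4: fault, evict 9, frames {5,4}
5: hit
4: hit
5: hit
9: fault, evict 5, frames {4,9}
5: fault, evict 4, frames {9,5}
7: fault, evict 9, frames {5,7}
5: hit
4: fault, evict 5, frames {7,4}
Hits: 5 of 14 references → 5/14 = 0.3571.

0.36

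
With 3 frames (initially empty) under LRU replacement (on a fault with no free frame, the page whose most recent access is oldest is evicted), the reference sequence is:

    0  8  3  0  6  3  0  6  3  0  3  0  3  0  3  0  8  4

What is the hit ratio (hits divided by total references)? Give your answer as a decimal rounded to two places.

0 → fault, frames {0}
8 → fault, frames {0,8}
3 → fault, frames {0,8,3}
0 → hit
6 → fault, evict 8, frames {3,0,6}
3 → hit
0 → hit
6 → hit
3 → hit
0 → hit
3 → hit
0 → hit
3 → hit
0 → hit
3 → hit
0 → hit
8 → fault, evict 6, frames {3,0,8}
4 → fault, evict 3, frames {0,8,4}
Hits: 12 of 18 references → 12/18 = 0.6667.

0.67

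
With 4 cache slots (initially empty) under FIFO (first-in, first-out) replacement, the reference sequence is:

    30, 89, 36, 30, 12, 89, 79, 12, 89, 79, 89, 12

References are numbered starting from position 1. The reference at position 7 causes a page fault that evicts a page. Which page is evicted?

pos 1: 30 -> fault, frames {30}
pos 2: 89 -> fault, frames {30,89}
pos 3: 36 -> fault, frames {30,89,36}
pos 4: 30 -> hit
pos 5: 12 -> fault, frames {30,89,36,12}
pos 6: 89 -> hit
pos 7: 79 -> fault, evict 30, frames {89,36,12,79}
At position 7, page 30 is evicted.

30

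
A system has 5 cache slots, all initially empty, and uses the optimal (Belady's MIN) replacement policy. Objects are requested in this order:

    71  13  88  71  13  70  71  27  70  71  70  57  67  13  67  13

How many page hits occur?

9

71 → miss, frames {71}
13 → miss, frames {71,13}
88 → miss, frames {71,13,88}
71 → hit
13 → hit
70 → miss, frames {71,13,88,70}
71 → hit
27 → miss, frames {71,13,88,70,27}
70 → hit
71 → hit
70 → hit
57 → miss, evict 27, frames {71,13,88,70,57}
67 → miss, evict 57, frames {71,13,88,70,67}
13 → hit
67 → hit
13 → hit
Hits: 9.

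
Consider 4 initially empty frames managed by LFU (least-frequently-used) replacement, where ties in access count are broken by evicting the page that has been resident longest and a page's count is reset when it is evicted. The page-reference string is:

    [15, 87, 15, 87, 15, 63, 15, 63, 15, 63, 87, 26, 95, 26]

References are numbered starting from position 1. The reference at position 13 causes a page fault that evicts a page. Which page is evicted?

pos 1: 15 → fault, frames (15)
pos 2: 87 → fault, frames (15 87)
pos 3: 15 → hit
pos 4: 87 → hit
pos 5: 15 → hit
pos 6: 63 → fault, frames (15 87 63)
pos 7: 15 → hit
pos 8: 63 → hit
pos 9: 15 → hit
pos 10: 63 → hit
pos 11: 87 → hit
pos 12: 26 → fault, frames (15 87 63 26)
pos 13: 95 → fault, evict 26, frames (15 87 63 95)
At position 13, page 26 is evicted.

26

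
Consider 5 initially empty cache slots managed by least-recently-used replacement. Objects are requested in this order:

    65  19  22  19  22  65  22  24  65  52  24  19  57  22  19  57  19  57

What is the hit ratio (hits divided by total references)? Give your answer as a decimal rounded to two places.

0.61

65 -> fault, frames (65)
19 -> fault, frames (65 19)
22 -> fault, frames (65 19 22)
19 -> hit
22 -> hit
65 -> hit
22 -> hit
24 -> fault, frames (19 65 22 24)
65 -> hit
52 -> fault, frames (19 22 24 65 52)
24 -> hit
19 -> hit
57 -> fault, evict 22, frames (65 52 24 19 57)
22 -> fault, evict 65, frames (52 24 19 57 22)
19 -> hit
57 -> hit
19 -> hit
57 -> hit
Hits: 11 of 18 references → 11/18 = 0.6111.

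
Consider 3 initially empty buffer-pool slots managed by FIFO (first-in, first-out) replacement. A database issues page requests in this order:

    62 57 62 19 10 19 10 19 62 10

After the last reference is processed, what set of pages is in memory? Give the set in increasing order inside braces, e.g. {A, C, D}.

{10, 19, 62}

62 -> miss, frames (62)
57 -> miss, frames (62 57)
62 -> hit
19 -> miss, frames (62 57 19)
10 -> miss, evict 62, frames (57 19 10)
19 -> hit
10 -> hit
19 -> hit
62 -> miss, evict 57, frames (19 10 62)
10 -> hit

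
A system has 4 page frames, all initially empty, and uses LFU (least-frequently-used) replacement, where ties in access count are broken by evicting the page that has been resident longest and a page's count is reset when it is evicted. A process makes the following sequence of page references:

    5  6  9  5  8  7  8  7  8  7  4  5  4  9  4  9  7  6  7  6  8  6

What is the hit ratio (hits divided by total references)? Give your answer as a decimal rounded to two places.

0.55

5 -> fault, frames (5)
6 -> fault, frames (5 6)
9 -> fault, frames (5 6 9)
5 -> hit
8 -> fault, frames (5 6 9 8)
7 -> fault, evict 6, frames (5 9 8 7)
8 -> hit
7 -> hit
8 -> hit
7 -> hit
4 -> fault, evict 9, frames (5 8 7 4)
5 -> hit
4 -> hit
9 -> fault, evict 4, frames (5 8 7 9)
4 -> fault, evict 9, frames (5 8 7 4)
9 -> fault, evict 4, frames (5 8 7 9)
7 -> hit
6 -> fault, evict 9, frames (5 8 7 6)
7 -> hit
6 -> hit
8 -> hit
6 -> hit
Hits: 12 of 22 references → 12/22 = 0.5455.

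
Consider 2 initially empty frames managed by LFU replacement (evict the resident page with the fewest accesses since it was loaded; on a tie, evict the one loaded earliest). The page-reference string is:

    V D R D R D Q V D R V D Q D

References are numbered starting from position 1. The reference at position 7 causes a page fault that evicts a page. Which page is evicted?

pos 1: V → fault, frames {V}
pos 2: D → fault, frames {V,D}
pos 3: R → fault, evict V, frames {D,R}
pos 4: D → hit
pos 5: R → hit
pos 6: D → hit
pos 7: Q → fault, evict R, frames {D,Q}
At position 7, page R is evicted.

R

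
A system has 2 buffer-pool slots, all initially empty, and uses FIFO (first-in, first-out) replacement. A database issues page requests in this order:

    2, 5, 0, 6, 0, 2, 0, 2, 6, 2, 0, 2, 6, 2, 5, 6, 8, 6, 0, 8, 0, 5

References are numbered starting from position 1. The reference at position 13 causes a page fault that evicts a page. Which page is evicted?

pos 1: 2: miss, frames {2}
pos 2: 5: miss, frames {2,5}
pos 3: 0: miss, evict 2, frames {5,0}
pos 4: 6: miss, evict 5, frames {0,6}
pos 5: 0: hit
pos 6: 2: miss, evict 0, frames {6,2}
pos 7: 0: miss, evict 6, frames {2,0}
pos 8: 2: hit
pos 9: 6: miss, evict 2, frames {0,6}
pos 10: 2: miss, evict 0, frames {6,2}
pos 11: 0: miss, evict 6, frames {2,0}
pos 12: 2: hit
pos 13: 6: miss, evict 2, frames {0,6}
At position 13, page 2 is evicted.

2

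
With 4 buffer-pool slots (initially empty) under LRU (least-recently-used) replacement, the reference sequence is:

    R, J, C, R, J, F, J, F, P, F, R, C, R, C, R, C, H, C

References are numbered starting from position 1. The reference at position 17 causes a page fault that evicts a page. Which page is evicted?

pos 1: R: miss, frames {R}
pos 2: J: miss, frames {R,J}
pos 3: C: miss, frames {R,J,C}
pos 4: R: hit
pos 5: J: hit
pos 6: F: miss, frames {C,R,J,F}
pos 7: J: hit
pos 8: F: hit
pos 9: P: miss, evict C, frames {R,J,F,P}
pos 10: F: hit
pos 11: R: hit
pos 12: C: miss, evict J, frames {P,F,R,C}
pos 13: R: hit
pos 14: C: hit
pos 15: R: hit
pos 16: C: hit
pos 17: H: miss, evict P, frames {F,R,C,H}
At position 17, page P is evicted.

P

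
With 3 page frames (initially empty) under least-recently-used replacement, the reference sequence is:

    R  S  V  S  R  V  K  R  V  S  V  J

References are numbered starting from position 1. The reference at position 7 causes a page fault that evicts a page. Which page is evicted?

S

pos 1: R -> miss, frames {R}
pos 2: S -> miss, frames {R,S}
pos 3: V -> miss, frames {R,S,V}
pos 4: S -> hit
pos 5: R -> hit
pos 6: V -> hit
pos 7: K -> miss, evict S, frames {R,V,K}
At position 7, page S is evicted.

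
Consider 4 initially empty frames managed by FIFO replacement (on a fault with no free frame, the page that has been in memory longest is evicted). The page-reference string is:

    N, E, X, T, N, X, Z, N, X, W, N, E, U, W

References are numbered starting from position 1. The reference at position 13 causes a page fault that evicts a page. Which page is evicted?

Z

pos 1: N -> fault, frames {N}
pos 2: E -> fault, frames {N,E}
pos 3: X -> fault, frames {N,E,X}
pos 4: T -> fault, frames {N,E,X,T}
pos 5: N -> hit
pos 6: X -> hit
pos 7: Z -> fault, evict N, frames {E,X,T,Z}
pos 8: N -> fault, evict E, frames {X,T,Z,N}
pos 9: X -> hit
pos 10: W -> fault, evict X, frames {T,Z,N,W}
pos 11: N -> hit
pos 12: E -> fault, evict T, frames {Z,N,W,E}
pos 13: U -> fault, evict Z, frames {N,W,E,U}
At position 13, page Z is evicted.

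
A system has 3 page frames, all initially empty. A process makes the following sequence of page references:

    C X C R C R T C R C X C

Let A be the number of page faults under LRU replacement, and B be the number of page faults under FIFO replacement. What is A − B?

-1

Under LRU: F F . F . . F . . . F . → 5 faults.
Under FIFO: F F . F . . F F . . F . → 6 faults.
A − B = 5 − 6 = -1.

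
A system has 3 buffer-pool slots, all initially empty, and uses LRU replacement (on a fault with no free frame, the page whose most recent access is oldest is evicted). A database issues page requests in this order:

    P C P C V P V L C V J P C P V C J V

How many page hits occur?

P -> fault, frames (P)
C -> fault, frames (P C)
P -> hit
C -> hit
V -> fault, frames (P C V)
P -> hit
V -> hit
L -> fault, evict C, frames (P V L)
C -> fault, evict P, frames (V L C)
V -> hit
J -> fault, evict L, frames (C V J)
P -> fault, evict C, frames (V J P)
C -> fault, evict V, frames (J P C)
P -> hit
V -> fault, evict J, frames (C P V)
C -> hit
J -> fault, evict P, frames (V C J)
V -> hit
Hits: 8.

8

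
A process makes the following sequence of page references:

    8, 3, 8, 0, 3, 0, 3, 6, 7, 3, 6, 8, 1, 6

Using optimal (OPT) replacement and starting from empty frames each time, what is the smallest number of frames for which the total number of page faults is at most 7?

f=1: 14 faults
f=2: 8 faults
f=3: 7 faults
f=4: 6 faults
f=5: 6 faults
f=6: 6 faults
Smallest f with faults ≤ 7 is 3.

3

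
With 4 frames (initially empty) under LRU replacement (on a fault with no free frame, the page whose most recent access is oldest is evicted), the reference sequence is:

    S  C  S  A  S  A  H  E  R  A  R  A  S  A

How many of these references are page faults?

S -> miss, frames [S]
C -> miss, frames [S, C]
S -> hit
A -> miss, frames [C, S, A]
S -> hit
A -> hit
H -> miss, frames [C, S, A, H]
E -> miss, evict C, frames [S, A, H, E]
R -> miss, evict S, frames [A, H, E, R]
A -> hit
R -> hit
A -> hit
S -> miss, evict H, frames [E, R, A, S]
A -> hit
Page faults: 7.

7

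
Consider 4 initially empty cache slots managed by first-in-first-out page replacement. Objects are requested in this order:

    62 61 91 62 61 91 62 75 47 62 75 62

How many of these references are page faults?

62 → miss, frames (62)
61 → miss, frames (62 61)
91 → miss, frames (62 61 91)
62 → hit
61 → hit
91 → hit
62 → hit
75 → miss, frames (62 61 91 75)
47 → miss, evict 62, frames (61 91 75 47)
62 → miss, evict 61, frames (91 75 47 62)
75 → hit
62 → hit
Page faults: 6.

6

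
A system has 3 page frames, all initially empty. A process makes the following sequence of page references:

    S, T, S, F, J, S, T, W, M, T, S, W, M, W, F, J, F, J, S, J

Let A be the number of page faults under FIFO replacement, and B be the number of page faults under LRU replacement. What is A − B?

Under FIFO: F F . F F F F F F . F . . . F F . . . . → 11 faults.
Under LRU: F F . F F . F F F . F F F . F F . . F . → 13 faults.
A − B = 11 − 13 = -2.

-2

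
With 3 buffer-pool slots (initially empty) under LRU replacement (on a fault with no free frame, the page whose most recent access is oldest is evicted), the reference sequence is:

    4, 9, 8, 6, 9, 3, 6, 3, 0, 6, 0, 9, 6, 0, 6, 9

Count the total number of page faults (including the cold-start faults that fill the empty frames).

4 → miss, frames {4}
9 → miss, frames {4,9}
8 → miss, frames {4,9,8}
6 → miss, evict 4, frames {9,8,6}
9 → hit
3 → miss, evict 8, frames {6,9,3}
6 → hit
3 → hit
0 → miss, evict 9, frames {6,3,0}
6 → hit
0 → hit
9 → miss, evict 3, frames {6,0,9}
6 → hit
0 → hit
6 → hit
9 → hit
Page faults: 7.

7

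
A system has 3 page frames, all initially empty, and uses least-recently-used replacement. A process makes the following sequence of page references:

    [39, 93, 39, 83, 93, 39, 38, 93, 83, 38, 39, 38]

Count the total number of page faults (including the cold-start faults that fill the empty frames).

6

39: fault, frames [39]
93: fault, frames [39, 93]
39: hit
83: fault, frames [93, 39, 83]
93: hit
39: hit
38: fault, evict 83, frames [93, 39, 38]
93: hit
83: fault, evict 39, frames [38, 93, 83]
38: hit
39: fault, evict 93, frames [83, 38, 39]
38: hit
Page faults: 6.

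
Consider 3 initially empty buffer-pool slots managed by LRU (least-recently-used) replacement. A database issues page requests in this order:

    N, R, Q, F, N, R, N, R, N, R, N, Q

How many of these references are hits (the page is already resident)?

5

N → fault, frames (N)
R → fault, frames (N R)
Q → fault, frames (N R Q)
F → fault, evict N, frames (R Q F)
N → fault, evict R, frames (Q F N)
R → fault, evict Q, frames (F N R)
N → hit
R → hit
N → hit
R → hit
N → hit
Q → fault, evict F, frames (R N Q)
Hits: 5.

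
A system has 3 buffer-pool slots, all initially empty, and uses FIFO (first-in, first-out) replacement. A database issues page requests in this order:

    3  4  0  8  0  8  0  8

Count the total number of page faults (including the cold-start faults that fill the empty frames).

3 -> fault, frames {3}
4 -> fault, frames {3,4}
0 -> fault, frames {3,4,0}
8 -> fault, evict 3, frames {4,0,8}
0 -> hit
8 -> hit
0 -> hit
8 -> hit
Page faults: 4.

4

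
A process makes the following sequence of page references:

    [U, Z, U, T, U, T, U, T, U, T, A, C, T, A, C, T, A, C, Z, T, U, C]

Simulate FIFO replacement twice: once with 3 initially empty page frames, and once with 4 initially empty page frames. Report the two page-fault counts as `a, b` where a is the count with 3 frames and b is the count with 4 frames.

9, 6

3 frames: F F . F . . . . . . F F . . . . . . F F F F → 9 faults.
4 frames: F F . F . . . . . . F F . . . . . . . . F . → 6 faults.
6 < 9: adding a frame reduced faults, as is typical.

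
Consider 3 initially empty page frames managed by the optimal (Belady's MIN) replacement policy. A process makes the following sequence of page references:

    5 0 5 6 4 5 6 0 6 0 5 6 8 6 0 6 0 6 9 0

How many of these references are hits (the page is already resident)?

5: miss, frames {5}
0: miss, frames {5,0}
5: hit
6: miss, frames {5,0,6}
4: miss, evict 0, frames {5,6,4}
5: hit
6: hit
0: miss, evict 4, frames {5,6,0}
6: hit
0: hit
5: hit
6: hit
8: miss, evict 5, frames {6,0,8}
6: hit
0: hit
6: hit
0: hit
6: hit
9: miss, evict 8, frames {6,0,9}
0: hit
Hits: 13.

13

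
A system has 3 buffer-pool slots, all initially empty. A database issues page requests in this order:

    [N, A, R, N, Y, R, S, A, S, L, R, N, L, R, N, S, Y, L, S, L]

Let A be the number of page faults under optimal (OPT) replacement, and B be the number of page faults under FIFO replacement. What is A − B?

Under OPT: F F F . F . F . . F . F . . . F F . . . → 9 faults.
Under FIFO: F F F . F . F F . F F F . . . F F F . . → 12 faults.
A − B = 9 − 12 = -3.

-3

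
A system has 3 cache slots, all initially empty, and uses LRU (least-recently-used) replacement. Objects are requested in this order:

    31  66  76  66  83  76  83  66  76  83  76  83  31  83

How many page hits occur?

31 -> fault, frames (31)
66 -> fault, frames (31 66)
76 -> fault, frames (31 66 76)
66 -> hit
83 -> fault, evict 31, frames (76 66 83)
76 -> hit
83 -> hit
66 -> hit
76 -> hit
83 -> hit
76 -> hit
83 -> hit
31 -> fault, evict 66, frames (76 83 31)
83 -> hit
Hits: 9.

9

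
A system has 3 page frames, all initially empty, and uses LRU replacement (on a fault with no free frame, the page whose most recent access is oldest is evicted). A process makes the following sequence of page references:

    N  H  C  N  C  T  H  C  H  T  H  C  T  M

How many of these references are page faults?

N -> miss, frames {N}
H -> miss, frames {N,H}
C -> miss, frames {N,H,C}
N -> hit
C -> hit
T -> miss, evict H, frames {N,C,T}
H -> miss, evict N, frames {C,T,H}
C -> hit
H -> hit
T -> hit
H -> hit
C -> hit
T -> hit
M -> miss, evict H, frames {C,T,M}
Page faults: 6.

6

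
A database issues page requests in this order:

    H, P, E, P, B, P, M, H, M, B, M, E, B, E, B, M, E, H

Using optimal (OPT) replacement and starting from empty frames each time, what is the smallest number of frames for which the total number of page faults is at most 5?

f=1: 18 faults
f=2: 10 faults
f=3: 7 faults
f=4: 5 faults
f=5: 5 faults
Smallest f with faults ≤ 5 is 4.

4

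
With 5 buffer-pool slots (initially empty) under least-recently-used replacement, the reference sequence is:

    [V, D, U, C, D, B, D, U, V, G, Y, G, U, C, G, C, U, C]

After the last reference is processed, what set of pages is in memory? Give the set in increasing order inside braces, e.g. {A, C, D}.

V: miss, frames (V)
D: miss, frames (V D)
U: miss, frames (V D U)
C: miss, frames (V D U C)
D: hit
B: miss, frames (V U C D B)
D: hit
U: hit
V: hit
G: miss, evict C, frames (B D U V G)
Y: miss, evict B, frames (D U V G Y)
G: hit
U: hit
C: miss, evict D, frames (V Y G U C)
G: hit
C: hit
U: hit
C: hit

{C, G, U, V, Y}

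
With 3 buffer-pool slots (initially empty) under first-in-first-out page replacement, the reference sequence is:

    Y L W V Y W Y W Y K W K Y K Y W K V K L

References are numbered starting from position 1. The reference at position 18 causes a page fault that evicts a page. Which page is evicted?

pos 1: Y: miss, frames {Y}
pos 2: L: miss, frames {Y,L}
pos 3: W: miss, frames {Y,L,W}
pos 4: V: miss, evict Y, frames {L,W,V}
pos 5: Y: miss, evict L, frames {W,V,Y}
pos 6: W: hit
pos 7: Y: hit
pos 8: W: hit
pos 9: Y: hit
pos 10: K: miss, evict W, frames {V,Y,K}
pos 11: W: miss, evict V, frames {Y,K,W}
pos 12: K: hit
pos 13: Y: hit
pos 14: K: hit
pos 15: Y: hit
pos 16: W: hit
pos 17: K: hit
pos 18: V: miss, evict Y, frames {K,W,V}
At position 18, page Y is evicted.

Y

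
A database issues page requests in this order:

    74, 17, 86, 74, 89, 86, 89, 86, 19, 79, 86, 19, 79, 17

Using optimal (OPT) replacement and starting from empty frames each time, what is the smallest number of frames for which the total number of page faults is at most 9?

f=1: 14 faults
f=2: 8 faults
f=3: 7 faults
f=4: 6 faults
f=5: 6 faults
f=6: 6 faults
Smallest f with faults ≤ 9 is 2.

2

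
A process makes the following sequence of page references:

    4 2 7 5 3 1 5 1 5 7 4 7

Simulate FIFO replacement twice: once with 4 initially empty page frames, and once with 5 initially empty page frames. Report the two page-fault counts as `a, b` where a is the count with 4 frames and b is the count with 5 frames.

4 frames: F F F F F F . . . . F F → 8 faults.
5 frames: F F F F F F . . . . F . → 7 faults.
7 < 8: adding a frame reduced faults, as is typical.

8, 7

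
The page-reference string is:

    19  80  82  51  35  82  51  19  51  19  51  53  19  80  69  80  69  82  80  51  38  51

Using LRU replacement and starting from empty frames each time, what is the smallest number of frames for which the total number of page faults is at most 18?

2

f=1: 22 faults
f=2: 16 faults
f=3: 12 faults
f=4: 12 faults
f=5: 11 faults
f=6: 8 faults
f=7: 8 faults
f=8: 8 faults
Smallest f with faults ≤ 18 is 2.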